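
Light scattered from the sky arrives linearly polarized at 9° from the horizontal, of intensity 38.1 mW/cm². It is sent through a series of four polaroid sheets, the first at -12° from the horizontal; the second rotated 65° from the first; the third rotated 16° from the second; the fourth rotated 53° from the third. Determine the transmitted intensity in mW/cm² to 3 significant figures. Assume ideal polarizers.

I₁ = 38.1 mW/cm² · cos²(21°) = 33.21 mW/cm².
I₂ = I₁ · cos²(65°) = 33.21 · 0.1786 = 5.931 mW/cm².
I₃ = I₂ · cos²(16°) = 5.931 · 0.924 = 5.48 mW/cm².
I₄ = I₃ · cos²(53°) = 5.48 · 0.3622 = 1.985 mW/cm².

I ≈ 1.98 mW/cm²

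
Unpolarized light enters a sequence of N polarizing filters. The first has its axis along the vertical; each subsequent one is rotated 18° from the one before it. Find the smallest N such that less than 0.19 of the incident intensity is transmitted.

First polarizer halves the unpolarized light: factor 1/2.
Each further stage multiplies by cos²(18°) = 0.9045.
After N polarizers: T = 0.5·0.9045^(N−1). Require T < 0.19 ⇒ N−1 > ln(0.19/0.5)/ln(0.9045) = 9.64, so N−1 ≥ 10 and N = 11.
Check: N=11 gives T = 0.1833 < 0.19; N=10 gives T = 0.2026.

N = 11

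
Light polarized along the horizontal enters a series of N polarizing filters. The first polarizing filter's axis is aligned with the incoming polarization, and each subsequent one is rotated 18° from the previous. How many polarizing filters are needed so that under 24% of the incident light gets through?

N = 16

First polarizer is aligned with the polarization: full transmission.
Each further stage multiplies by cos²(18°) = 0.9045.
After N polarizers: T = 0.9045^(N−1). Require T < 0.24 ⇒ N−1 > ln(0.24)/ln(0.9045) = 14.22, so N−1 ≥ 15 and N = 16.
Check: N=16 gives T = 0.2219 < 0.24; N=15 gives T = 0.2453.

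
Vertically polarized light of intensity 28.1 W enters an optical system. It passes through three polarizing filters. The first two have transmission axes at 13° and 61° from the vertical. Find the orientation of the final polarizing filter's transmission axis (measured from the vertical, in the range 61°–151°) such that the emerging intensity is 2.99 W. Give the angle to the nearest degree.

θ ≈ 121°

By Malus's law, I₁ = I₀ cos²(13° − 0°) = I₀ cos²(13°) = 0.9494 I₀.
I₂ = I₁ cos²(61° − 13°) = 0.9494 I₀ · cos²(48°) = 0.4251 I₀.
Target fraction: 2.99 / 28.1 W = 0.1064 of I₀.
Need I₃/I₀ = 0.1064, so cos²(θ − 61°) = 0.1064 / 0.4251 = 0.2503.
θ − 61° = arccos(√0.2503) = 60.0°, giving θ ≈ 61 + 60.0 = 121.0°.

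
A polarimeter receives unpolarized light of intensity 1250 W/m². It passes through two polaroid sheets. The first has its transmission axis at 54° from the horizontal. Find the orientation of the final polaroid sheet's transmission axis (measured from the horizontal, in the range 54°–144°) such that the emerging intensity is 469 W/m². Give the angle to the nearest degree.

Unpolarized light through the first polarizer → I₁ = ½ I₀, now polarized at 54°.
Target fraction: 469 / 1250 W/m² = 0.3752 of I₀.
Need I₂/I₀ = 0.3752, so cos²(θ − 54°) = 0.3752 / 0.5 = 0.7504.
θ − 54° = arccos(√0.7504) = 30.0°, giving θ ≈ 54 + 30.0 = 84.0°.

θ ≈ 84°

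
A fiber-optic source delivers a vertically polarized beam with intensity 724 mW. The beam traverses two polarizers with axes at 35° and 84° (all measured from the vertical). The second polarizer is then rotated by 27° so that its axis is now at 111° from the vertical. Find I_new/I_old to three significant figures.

I_new/I_old ≈ 0.136

Before rotation:
I₁ = I₀ cos²(35° − 0°) = I₀ cos²(35°) = 0.671 I₀.
I₂ = I₁ cos²(84° − 35°) = 0.671 I₀ · cos²(49°) = 0.2888 I₀.
After rotation:
I₁ = I₀ cos²(35° − 0°) = I₀ cos²(35°) = 0.671 I₀.
I₂ = I₁ cos²(111° − 35°) = 0.671 I₀ · cos²(76°) = 0.03927 I₀.
Ratio = 0.03927 / 0.2888 = 0.136.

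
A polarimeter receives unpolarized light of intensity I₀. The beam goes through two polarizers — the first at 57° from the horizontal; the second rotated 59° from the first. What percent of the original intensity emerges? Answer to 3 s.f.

≈ 13.3%

Unpolarized light through the first polarizer → I₁ = ½ I₀, now polarized at 57°.
I₂ = I₁ cos²(59°) = 0.5 · 0.2653 I₀ = 0.1326 I₀.
That is 13.26% of the incident intensity.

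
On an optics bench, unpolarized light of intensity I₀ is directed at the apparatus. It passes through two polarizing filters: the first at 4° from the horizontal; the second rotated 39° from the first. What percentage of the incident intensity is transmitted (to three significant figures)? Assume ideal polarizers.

Unpolarized light through the first polarizer → I₁ = ½ I₀, now polarized at 4°.
I₂ = I₁ cos²(39°) = 0.5 · 0.604 I₀ = 0.302 I₀.
That is 30.2% of the incident intensity.

≈ 30.2%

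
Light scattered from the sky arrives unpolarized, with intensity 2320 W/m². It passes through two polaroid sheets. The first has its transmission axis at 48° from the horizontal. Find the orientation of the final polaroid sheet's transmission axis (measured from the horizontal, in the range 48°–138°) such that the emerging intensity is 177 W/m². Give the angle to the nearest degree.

Unpolarized light through the first polarizer → I₁ = ½ I₀, now polarized at 48°.
Target fraction: 177 / 2320 W/m² = 0.07629 of I₀.
Need I₂/I₀ = 0.07629, so cos²(θ − 48°) = 0.07629 / 0.5 = 0.1526.
θ − 48° = arccos(√0.1526) = 67.0°, giving θ ≈ 48 + 67.0 = 115.0°.

θ ≈ 115°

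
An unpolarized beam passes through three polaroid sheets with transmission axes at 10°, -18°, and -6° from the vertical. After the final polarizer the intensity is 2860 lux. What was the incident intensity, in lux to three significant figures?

I₀ ≈ 7670 lux

Unpolarized light through the first polarizer → I₁ = ½ I₀, now polarized at 10°.
I₂ = I₁ cos²(-18° − 10°) = 0.5 I₀ · cos²(28°) = 0.3898 I₀.
I₃ = I₂ cos²(-6° + 18°) = 0.3898 I₀ · cos²(12°) = 0.3729 I₀.
So 2860 lux = 0.3729 I₀, giving I₀ = 2860/0.3729 = 7669 lux.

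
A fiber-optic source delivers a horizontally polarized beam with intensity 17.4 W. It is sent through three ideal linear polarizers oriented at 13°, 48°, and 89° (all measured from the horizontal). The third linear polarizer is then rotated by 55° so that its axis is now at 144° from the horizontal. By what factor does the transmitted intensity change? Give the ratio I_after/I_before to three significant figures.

Before rotation:
I₁ = I₀ cos²(13° − 0°) = I₀ cos²(13°) = 0.9494 I₀.
I₂ = I₁ cos²(48° − 13°) = 0.9494 I₀ · cos²(35°) = 0.6371 I₀.
I₃ = I₂ cos²(89° − 48°) = 0.6371 I₀ · cos²(41°) = 0.3629 I₀.
After rotation:
I₁ = I₀ cos²(13° − 0°) = I₀ cos²(13°) = 0.9494 I₀.
I₂ = I₁ cos²(48° − 13°) = 0.9494 I₀ · cos²(35°) = 0.6371 I₀.
Angle between axes 2 and 3: 84°. I₃ = 0.6371 I₀ · cos²(84°) = 0.006961 I₀.
Ratio = 0.006961 / 0.3629 = 0.01918.

I_new/I_old ≈ 0.0192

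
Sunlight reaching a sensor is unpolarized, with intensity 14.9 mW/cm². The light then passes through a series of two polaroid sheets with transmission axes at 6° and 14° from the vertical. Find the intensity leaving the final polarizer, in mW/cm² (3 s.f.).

Unpolarized light through the first polarizer → I₁ = 14.9 mW/cm²/2 = 7.45 mW/cm², polarized at 6°.
I₂ = I₁ · cos²(8°) = 7.45 · 0.9806 = 7.306 mW/cm².

I ≈ 7.31 mW/cm²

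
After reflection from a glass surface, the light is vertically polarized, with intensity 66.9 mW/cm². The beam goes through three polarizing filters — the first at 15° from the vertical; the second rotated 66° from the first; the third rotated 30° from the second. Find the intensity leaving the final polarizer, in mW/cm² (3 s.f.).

I ≈ 7.74 mW/cm²

I₁ = 66.9 mW/cm² · cos²(15°) = 62.42 mW/cm².
I₂ = I₁ · cos²(66°) = 62.42 · 0.1654 = 10.33 mW/cm².
I₃ = I₂ · cos²(30°) = 10.33 · 0.75 = 7.745 mW/cm².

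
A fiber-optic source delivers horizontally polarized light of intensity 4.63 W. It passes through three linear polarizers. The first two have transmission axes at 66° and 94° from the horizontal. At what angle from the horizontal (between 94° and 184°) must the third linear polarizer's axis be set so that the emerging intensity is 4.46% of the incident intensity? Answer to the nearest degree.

I₁ = I₀ cos²(66° − 0°) = I₀ cos²(66°) = 0.1654 I₀.
I₂ = I₁ cos²(94° − 66°) = 0.1654 I₀ · cos²(28°) = 0.129 I₀.
Need I₃/I₀ = 0.0446, so cos²(θ − 94°) = 0.0446 / 0.129 = 0.3458.
θ − 94° = arccos(√0.3458) = 54.0°, giving θ ≈ 94 + 54.0 = 148.0°.

θ ≈ 148°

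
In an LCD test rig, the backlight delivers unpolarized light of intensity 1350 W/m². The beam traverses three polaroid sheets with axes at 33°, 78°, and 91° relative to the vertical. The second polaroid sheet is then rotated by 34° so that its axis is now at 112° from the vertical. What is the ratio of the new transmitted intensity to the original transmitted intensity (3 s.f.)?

I_new/I_old ≈ 0.0668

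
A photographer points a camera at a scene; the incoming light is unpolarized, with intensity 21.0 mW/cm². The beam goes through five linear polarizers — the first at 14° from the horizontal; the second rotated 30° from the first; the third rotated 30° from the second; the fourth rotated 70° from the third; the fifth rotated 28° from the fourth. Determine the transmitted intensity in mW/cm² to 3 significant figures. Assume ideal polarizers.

I ≈ 0.539 mW/cm²

Unpolarized light through the first polarizer → I₁ = 21.0 mW/cm²/2 = 10.5 mW/cm², polarized at 14°.
I₂ = I₁ · cos²(30°) = 10.5 · 0.75 = 7.875 mW/cm².
I₃ = I₂ · cos²(30°) = 7.875 · 0.75 = 5.906 mW/cm².
I₄ = I₃ · cos²(70°) = 5.906 · 0.117 = 0.6909 mW/cm².
I₅ = I₄ · cos²(28°) = 0.6909 · 0.7796 = 0.5386 mW/cm².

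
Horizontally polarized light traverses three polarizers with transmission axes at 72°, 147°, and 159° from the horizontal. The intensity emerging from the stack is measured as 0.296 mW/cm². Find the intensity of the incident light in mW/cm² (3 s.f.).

I₀ ≈ 48.4 mW/cm²

I₁ = I₀ cos²(72° − 0°) = I₀ cos²(72°) = 0.09549 I₀.
I₂ = I₁ cos²(147° − 72°) = 0.09549 I₀ · cos²(75°) = 0.006397 I₀.
I₃ = I₂ cos²(159° − 147°) = 0.006397 I₀ · cos²(12°) = 0.00612 I₀.
So 0.296 mW/cm² = 0.00612 I₀, giving I₀ = 0.296/0.00612 = 48.36 mW/cm².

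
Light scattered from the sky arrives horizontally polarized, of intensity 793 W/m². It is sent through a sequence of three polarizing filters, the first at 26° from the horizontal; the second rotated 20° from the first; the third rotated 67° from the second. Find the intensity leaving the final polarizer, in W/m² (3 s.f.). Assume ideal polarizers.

I₁ = 793 W/m² · cos²(26°) = 640.6 W/m².
I₂ = I₁ · cos²(20°) = 640.6 · 0.883 = 565.7 W/m².
I₃ = I₂ · cos²(67°) = 565.7 · 0.1527 = 86.36 W/m².

I ≈ 86.4 W/m²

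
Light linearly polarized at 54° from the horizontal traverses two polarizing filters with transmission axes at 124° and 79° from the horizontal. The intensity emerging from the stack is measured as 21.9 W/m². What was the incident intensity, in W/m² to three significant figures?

I₀ ≈ 374 W/m²

I₁ = I₀ cos²(124° − 54°) = I₀ cos²(70°) = 0.117 I₀.
I₂ = I₁ cos²(79° − 124°) = 0.117 I₀ · cos²(45°) = 0.05849 I₀.
So 21.9 W/m² = 0.05849 I₀, giving I₀ = 21.9/0.05849 = 374.4 W/m².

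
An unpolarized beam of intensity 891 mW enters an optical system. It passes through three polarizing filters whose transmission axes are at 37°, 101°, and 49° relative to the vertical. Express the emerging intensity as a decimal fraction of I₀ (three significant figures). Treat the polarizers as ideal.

Unpolarized light through the first polarizer → I₁ = 891 mW/2 = 445.5 mW, polarized at 37°.
I₂ = I₁ · cos²(64°) = 445.5 · 0.1922 = 85.61 mW.
I₃ = I₂ · cos²(52°) = 85.61 · 0.379 = 32.45 mW.
Transmitted fraction = 0.03642.

I/I₀ ≈ 0.0364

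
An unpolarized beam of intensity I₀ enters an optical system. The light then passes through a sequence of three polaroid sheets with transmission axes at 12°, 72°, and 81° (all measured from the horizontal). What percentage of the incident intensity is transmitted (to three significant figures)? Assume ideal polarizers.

≈ 12.2%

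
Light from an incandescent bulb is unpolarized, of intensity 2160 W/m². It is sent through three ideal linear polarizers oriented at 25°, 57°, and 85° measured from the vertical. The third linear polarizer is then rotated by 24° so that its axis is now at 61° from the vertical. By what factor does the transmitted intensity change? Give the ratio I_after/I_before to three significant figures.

Before rotation:
Unpolarized light through the first polarizer → I₁ = ½ I₀, now polarized at 25°.
I₂ = I₁ cos²(57° − 25°) = 0.5 I₀ · cos²(32°) = 0.3596 I₀.
I₃ = I₂ cos²(85° − 57°) = 0.3596 I₀ · cos²(28°) = 0.2803 I₀.
After rotation:
Unpolarized light through the first polarizer → I₁ = ½ I₀, now polarized at 25°.
I₂ = I₁ cos²(57° − 25°) = 0.5 I₀ · cos²(32°) = 0.3596 I₀.
I₃ = I₂ cos²(61° − 57°) = 0.3596 I₀ · cos²(4°) = 0.3578 I₀.
Ratio = 0.3578 / 0.2803 = 1.276.

I_new/I_old ≈ 1.28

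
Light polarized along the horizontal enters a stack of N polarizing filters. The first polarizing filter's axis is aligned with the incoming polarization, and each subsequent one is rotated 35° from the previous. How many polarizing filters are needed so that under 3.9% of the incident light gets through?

N = 10

First polarizer is aligned with the polarization: full transmission.
Each further stage multiplies by cos²(35°) = 0.671.
After N polarizers: T = 0.671^(N−1). Require T < 0.039 ⇒ N−1 > ln(0.039)/ln(0.671) = 8.13, so N−1 ≥ 9 and N = 10.
Check: N=10 gives T = 0.02758 < 0.039; N=9 gives T = 0.0411.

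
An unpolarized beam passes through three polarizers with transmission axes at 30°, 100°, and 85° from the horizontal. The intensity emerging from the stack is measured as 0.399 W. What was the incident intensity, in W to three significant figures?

Unpolarized light through the first polarizer → I₁ = ½ I₀, now polarized at 30°.
I₂ = I₁ cos²(100° − 30°) = 0.5 I₀ · cos²(70°) = 0.05849 I₀.
I₃ = I₂ cos²(85° − 100°) = 0.05849 I₀ · cos²(15°) = 0.05457 I₀.
So 0.399 W = 0.05457 I₀, giving I₀ = 0.399/0.05457 = 7.312 W.

I₀ ≈ 7.31 W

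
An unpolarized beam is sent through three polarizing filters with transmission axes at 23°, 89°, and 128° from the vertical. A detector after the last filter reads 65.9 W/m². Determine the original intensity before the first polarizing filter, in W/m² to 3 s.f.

Unpolarized light through the first polarizer → I₁ = ½ I₀, now polarized at 23°.
I₂ = I₁ cos²(89° − 23°) = 0.5 I₀ · cos²(66°) = 0.08272 I₀.
I₃ = I₂ cos²(128° − 89°) = 0.08272 I₀ · cos²(39°) = 0.04996 I₀.
So 65.9 W/m² = 0.04996 I₀, giving I₀ = 65.9/0.04996 = 1319 W/m².

I₀ ≈ 1320 W/m²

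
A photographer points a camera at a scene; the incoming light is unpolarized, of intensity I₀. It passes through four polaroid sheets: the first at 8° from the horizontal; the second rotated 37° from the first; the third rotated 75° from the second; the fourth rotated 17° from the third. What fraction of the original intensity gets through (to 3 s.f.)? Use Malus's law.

Unpolarized light through the first polarizer → I₁ = ½ I₀, now polarized at 8°.
I₂ = I₁ cos²(37°) = 0.5 · 0.6378 I₀ = 0.3189 I₀.
I₃ = I₂ cos²(75°) = 0.3189 · 0.06699 I₀ = 0.02136 I₀.
I₄ = I₃ cos²(17°) = 0.02136 · 0.9145 I₀ = 0.01954 I₀.
Transmitted fraction = 0.01954.

≈ 0.0195 I₀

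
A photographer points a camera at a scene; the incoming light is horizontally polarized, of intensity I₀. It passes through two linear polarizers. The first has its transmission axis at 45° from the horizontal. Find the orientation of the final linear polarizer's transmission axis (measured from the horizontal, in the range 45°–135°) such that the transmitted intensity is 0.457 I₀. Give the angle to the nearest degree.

I₁ = I₀ cos²(45° − 0°) = I₀ cos²(45°) = 0.5 I₀.
Need I₂/I₀ = 0.457, so cos²(θ − 45°) = 0.457 / 0.5 = 0.914.
θ − 45° = arccos(√0.914) = 17.1°, giving θ ≈ 45 + 17.1 = 62.1°.

θ ≈ 62°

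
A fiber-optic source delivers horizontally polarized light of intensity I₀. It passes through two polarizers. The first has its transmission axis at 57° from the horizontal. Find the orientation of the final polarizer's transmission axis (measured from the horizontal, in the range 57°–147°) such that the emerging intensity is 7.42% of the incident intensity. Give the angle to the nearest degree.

By Malus's law, I₁ = I₀ cos²(57° − 0°) = I₀ cos²(57°) = 0.2966 I₀.
Need I₂/I₀ = 0.0742, so cos²(θ − 57°) = 0.0742 / 0.2966 = 0.2501.
θ − 57° = arccos(√0.2501) = 60.0°, giving θ ≈ 57 + 60.0 = 117.0°.

θ ≈ 117°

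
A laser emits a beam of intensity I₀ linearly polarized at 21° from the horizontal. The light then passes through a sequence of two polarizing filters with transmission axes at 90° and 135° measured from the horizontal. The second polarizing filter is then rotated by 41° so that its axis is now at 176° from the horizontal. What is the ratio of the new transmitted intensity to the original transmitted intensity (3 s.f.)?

Before rotation:
By Malus's law, I₁ = I₀ cos²(90° − 21°) = I₀ cos²(69°) = 0.1284 I₀.
I₂ = I₁ cos²(135° − 90°) = 0.1284 I₀ · cos²(45°) = 0.06421 I₀.
After rotation:
I₁ = I₀ cos²(90° − 21°) = I₀ cos²(69°) = 0.1284 I₀.
I₂ = I₁ cos²(176° − 90°) = 0.1284 I₀ · cos²(86°) = 0.0006249 I₀.
Ratio = 0.0006249 / 0.06421 = 0.009732.

I_new/I_old ≈ 0.00973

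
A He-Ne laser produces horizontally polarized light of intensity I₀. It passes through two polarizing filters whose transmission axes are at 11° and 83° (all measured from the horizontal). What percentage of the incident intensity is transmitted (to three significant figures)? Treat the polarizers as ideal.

By Malus's law, I₁ = I₀ cos²(11° − 0°) = I₀ cos²(11°) = 0.9636 I₀.
I₂ = I₁ cos²(83° − 11°) = 0.9636 I₀ · cos²(72°) = 0.09201 I₀.
That is 9.201% of the incident intensity.

≈ 9.20%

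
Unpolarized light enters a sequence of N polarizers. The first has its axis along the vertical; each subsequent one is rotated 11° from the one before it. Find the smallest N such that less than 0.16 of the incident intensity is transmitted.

First polarizer halves the unpolarized light: factor 1/2.
Each further stage multiplies by cos²(11°) = 0.9636.
After N polarizers: T = 0.5·0.9636^(N−1). Require T < 0.16 ⇒ N−1 > ln(0.16/0.5)/ln(0.9636) = 30.72, so N−1 ≥ 31 and N = 32.
Check: N=32 gives T = 0.1584 < 0.16; N=31 gives T = 0.1643.

N = 32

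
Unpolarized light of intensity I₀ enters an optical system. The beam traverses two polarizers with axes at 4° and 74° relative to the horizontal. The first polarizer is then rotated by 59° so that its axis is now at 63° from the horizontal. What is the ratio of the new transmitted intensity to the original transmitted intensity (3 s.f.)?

I_new/I_old ≈ 8.24

Before rotation:
Unpolarized light through the first polarizer → I₁ = ½ I₀, now polarized at 4°.
I₂ = I₁ cos²(74° − 4°) = 0.5 I₀ · cos²(70°) = 0.05849 I₀.
After rotation:
Unpolarized light through the first polarizer → I₁ = ½ I₀, now polarized at 63°.
I₂ = I₁ cos²(74° − 63°) = 0.5 I₀ · cos²(11°) = 0.4818 I₀.
Ratio = 0.4818 / 0.05849 = 8.237.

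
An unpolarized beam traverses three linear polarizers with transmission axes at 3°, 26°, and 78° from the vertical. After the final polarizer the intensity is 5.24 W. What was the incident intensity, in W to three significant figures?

Unpolarized light through the first polarizer → I₁ = ½ I₀, now polarized at 3°.
I₂ = I₁ cos²(26° − 3°) = 0.5 I₀ · cos²(23°) = 0.4237 I₀.
I₃ = I₂ cos²(78° − 26°) = 0.4237 I₀ · cos²(52°) = 0.1606 I₀.
So 5.24 W = 0.1606 I₀, giving I₀ = 5.24/0.1606 = 32.63 W.

I₀ ≈ 32.6 W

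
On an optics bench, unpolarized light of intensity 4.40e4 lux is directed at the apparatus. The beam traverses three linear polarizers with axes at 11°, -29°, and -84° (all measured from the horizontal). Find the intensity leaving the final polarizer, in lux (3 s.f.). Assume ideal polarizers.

Unpolarized light through the first polarizer → I₁ = 4.40e4 lux/2 = 2.2e+04 lux, polarized at 11°.
I₂ = I₁ · cos²(40°) = 2.2e+04 · 0.5868 = 1.291e+04 lux.
I₃ = I₂ · cos²(55°) = 1.291e+04 · 0.329 = 4247 lux.

I ≈ 4250 lux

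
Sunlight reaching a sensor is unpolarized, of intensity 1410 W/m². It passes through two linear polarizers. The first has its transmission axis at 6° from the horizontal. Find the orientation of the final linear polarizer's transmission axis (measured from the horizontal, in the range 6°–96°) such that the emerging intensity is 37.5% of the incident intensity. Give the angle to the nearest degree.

θ ≈ 36°

Unpolarized light through the first polarizer → I₁ = ½ I₀, now polarized at 6°.
Need I₂/I₀ = 0.375, so cos²(θ − 6°) = 0.375 / 0.5 = 0.75.
θ − 6° = arccos(√0.75) = 30.0°, giving θ ≈ 6 + 30.0 = 36.0°.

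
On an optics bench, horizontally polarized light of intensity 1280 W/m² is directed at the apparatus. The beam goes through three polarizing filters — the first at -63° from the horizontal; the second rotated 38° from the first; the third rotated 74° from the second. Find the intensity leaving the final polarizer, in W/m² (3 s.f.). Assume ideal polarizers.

I ≈ 12.4 W/m²

By Malus's law, I₁ = 1280 W/m² · cos²(63°) = 263.8 W/m².
I₂ = I₁ · cos²(38°) = 263.8 · 0.621 = 163.8 W/m².
I₃ = I₂ · cos²(74°) = 163.8 · 0.07598 = 12.45 W/m².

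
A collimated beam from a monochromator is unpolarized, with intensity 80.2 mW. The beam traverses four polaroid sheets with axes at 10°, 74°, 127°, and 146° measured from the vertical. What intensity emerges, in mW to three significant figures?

Unpolarized light through the first polarizer → I₁ = 80.2 mW/2 = 40.1 mW, polarized at 10°.
I₂ = I₁ · cos²(64°) = 40.1 · 0.1922 = 7.706 mW.
I₃ = I₂ · cos²(53°) = 7.706 · 0.3622 = 2.791 mW.
I₄ = I₃ · cos²(19°) = 2.791 · 0.894 = 2.495 mW.

I ≈ 2.50 mW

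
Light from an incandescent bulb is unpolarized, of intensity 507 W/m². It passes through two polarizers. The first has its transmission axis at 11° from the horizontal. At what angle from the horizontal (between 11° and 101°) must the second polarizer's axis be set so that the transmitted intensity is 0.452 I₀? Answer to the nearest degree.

Unpolarized light through the first polarizer → I₁ = ½ I₀, now polarized at 11°.
Need I₂/I₀ = 0.452, so cos²(θ − 11°) = 0.452 / 0.5 = 0.904.
θ − 11° = arccos(√0.904) = 18.0°, giving θ ≈ 11 + 18.0 = 29.0°.

θ ≈ 29°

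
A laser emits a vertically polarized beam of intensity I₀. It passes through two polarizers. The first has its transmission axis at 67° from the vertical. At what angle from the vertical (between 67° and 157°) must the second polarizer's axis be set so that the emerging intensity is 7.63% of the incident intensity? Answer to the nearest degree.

θ ≈ 112°

I₁ = I₀ cos²(67° − 0°) = I₀ cos²(67°) = 0.1527 I₀.
Need I₂/I₀ = 0.0763, so cos²(θ − 67°) = 0.0763 / 0.1527 = 0.4998.
θ − 67° = arccos(√0.4998) = 45.0°, giving θ ≈ 67 + 45.0 = 112.0°.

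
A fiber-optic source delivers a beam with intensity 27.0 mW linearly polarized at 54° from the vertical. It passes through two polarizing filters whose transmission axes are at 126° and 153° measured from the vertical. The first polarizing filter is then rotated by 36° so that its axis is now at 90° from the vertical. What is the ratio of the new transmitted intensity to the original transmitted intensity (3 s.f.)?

Before rotation:
I₁ = I₀ cos²(126° − 54°) = I₀ cos²(72°) = 0.09549 I₀.
I₂ = I₁ cos²(153° − 126°) = 0.09549 I₀ · cos²(27°) = 0.07581 I₀.
After rotation:
I₁ = I₀ cos²(90° − 54°) = I₀ cos²(36°) = 0.6545 I₀.
I₂ = I₁ cos²(153° − 90°) = 0.6545 I₀ · cos²(63°) = 0.1349 I₀.
Ratio = 0.1349 / 0.07581 = 1.779.

I_new/I_old ≈ 1.78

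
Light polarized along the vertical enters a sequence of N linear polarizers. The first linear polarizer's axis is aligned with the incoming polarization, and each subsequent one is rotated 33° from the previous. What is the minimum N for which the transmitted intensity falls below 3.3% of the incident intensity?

N = 11

First polarizer is aligned with the polarization: full transmission.
Each further stage multiplies by cos²(33°) = 0.7034.
After N polarizers: T = 0.7034^(N−1). Require T < 0.033 ⇒ N−1 > ln(0.033)/ln(0.7034) = 9.69, so N−1 ≥ 10 and N = 11.
Check: N=11 gives T = 0.02964 < 0.033; N=10 gives T = 0.04214.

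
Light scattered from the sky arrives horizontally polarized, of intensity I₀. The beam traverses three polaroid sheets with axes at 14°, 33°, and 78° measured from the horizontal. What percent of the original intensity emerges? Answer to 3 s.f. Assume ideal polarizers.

I₁ = I₀ cos²(14° − 0°) = I₀ cos²(14°) = 0.9415 I₀.
I₂ = I₁ cos²(33° − 14°) = 0.9415 I₀ · cos²(19°) = 0.8417 I₀.
I₃ = I₂ cos²(78° − 33°) = 0.8417 I₀ · cos²(45°) = 0.4208 I₀.
That is 42.08% of the incident intensity.

≈ 42.1%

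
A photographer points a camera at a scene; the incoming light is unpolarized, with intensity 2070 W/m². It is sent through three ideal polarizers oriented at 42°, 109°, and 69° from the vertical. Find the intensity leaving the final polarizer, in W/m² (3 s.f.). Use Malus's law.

Unpolarized light through the first polarizer → I₁ = 2070 W/m²/2 = 1035 W/m², polarized at 42°.
I₂ = I₁ · cos²(67°) = 1035 · 0.1527 = 158 W/m².
I₃ = I₂ · cos²(40°) = 158 · 0.5868 = 92.73 W/m².

I ≈ 92.7 W/m²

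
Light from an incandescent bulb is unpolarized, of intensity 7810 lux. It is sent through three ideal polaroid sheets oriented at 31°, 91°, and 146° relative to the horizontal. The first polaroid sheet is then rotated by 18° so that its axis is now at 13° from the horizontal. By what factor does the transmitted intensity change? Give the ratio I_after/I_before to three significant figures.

Before rotation:
Unpolarized light through the first polarizer → I₁ = ½ I₀, now polarized at 31°.
I₂ = I₁ cos²(91° − 31°) = 0.5 I₀ · cos²(60°) = 0.125 I₀.
I₃ = I₂ cos²(146° − 91°) = 0.125 I₀ · cos²(55°) = 0.04112 I₀.
After rotation:
Unpolarized light through the first polarizer → I₁ = ½ I₀, now polarized at 13°.
I₂ = I₁ cos²(91° − 13°) = 0.5 I₀ · cos²(78°) = 0.02161 I₀.
I₃ = I₂ cos²(146° − 91°) = 0.02161 I₀ · cos²(55°) = 0.007111 I₀.
Ratio = 0.007111 / 0.04112 = 0.1729.

I_new/I_old ≈ 0.173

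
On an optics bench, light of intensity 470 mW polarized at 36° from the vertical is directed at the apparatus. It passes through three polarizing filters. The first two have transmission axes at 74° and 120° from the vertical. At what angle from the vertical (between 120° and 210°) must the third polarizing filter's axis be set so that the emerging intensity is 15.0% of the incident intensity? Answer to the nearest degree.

By Malus's law, I₁ = I₀ cos²(74° − 36°) = I₀ cos²(38°) = 0.621 I₀.
I₂ = I₁ cos²(120° − 74°) = 0.621 I₀ · cos²(46°) = 0.2996 I₀.
Need I₃/I₀ = 0.15, so cos²(θ − 120°) = 0.15 / 0.2996 = 0.5006.
θ − 120° = arccos(√0.5006) = 45.0°, giving θ ≈ 120 + 45.0 = 165.0°.

θ ≈ 165°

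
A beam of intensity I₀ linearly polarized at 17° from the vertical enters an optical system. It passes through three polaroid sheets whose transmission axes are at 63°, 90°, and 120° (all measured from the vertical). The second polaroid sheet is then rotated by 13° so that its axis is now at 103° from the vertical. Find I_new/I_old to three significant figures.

Before rotation:
I₁ = I₀ cos²(63° − 17°) = I₀ cos²(46°) = 0.4826 I₀.
I₂ = I₁ cos²(90° − 63°) = 0.4826 I₀ · cos²(27°) = 0.3831 I₀.
I₃ = I₂ cos²(120° − 90°) = 0.3831 I₀ · cos²(30°) = 0.2873 I₀.
After rotation:
I₁ = I₀ cos²(63° − 17°) = I₀ cos²(46°) = 0.4826 I₀.
I₂ = I₁ cos²(103° − 63°) = 0.4826 I₀ · cos²(40°) = 0.2832 I₀.
I₃ = I₂ cos²(120° − 103°) = 0.2832 I₀ · cos²(17°) = 0.259 I₀.
Ratio = 0.259 / 0.2873 = 0.9013.

I_new/I_old ≈ 0.901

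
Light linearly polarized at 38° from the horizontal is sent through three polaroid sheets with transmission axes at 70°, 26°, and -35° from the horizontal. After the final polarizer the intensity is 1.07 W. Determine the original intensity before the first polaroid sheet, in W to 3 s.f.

By Malus's law, I₁ = I₀ cos²(70° − 38°) = I₀ cos²(32°) = 0.7192 I₀.
I₂ = I₁ cos²(26° − 70°) = 0.7192 I₀ · cos²(44°) = 0.3721 I₀.
I₃ = I₂ cos²(-35° − 26°) = 0.3721 I₀ · cos²(61°) = 0.08747 I₀.
So 1.07 W = 0.08747 I₀, giving I₀ = 1.07/0.08747 = 12.23 W.

I₀ ≈ 12.2 W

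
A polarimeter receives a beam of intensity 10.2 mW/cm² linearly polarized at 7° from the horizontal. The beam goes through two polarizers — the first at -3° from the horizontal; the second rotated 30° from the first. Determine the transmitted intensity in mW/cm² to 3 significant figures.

I₁ = 10.2 mW/cm² · cos²(10°) = 9.892 mW/cm².
I₂ = I₁ · cos²(30°) = 9.892 · 0.75 = 7.419 mW/cm².

I ≈ 7.42 mW/cm²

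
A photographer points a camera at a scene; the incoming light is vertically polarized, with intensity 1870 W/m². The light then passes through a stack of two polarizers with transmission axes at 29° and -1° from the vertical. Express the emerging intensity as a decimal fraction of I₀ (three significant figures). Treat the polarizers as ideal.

By Malus's law, I₁ = 1870 W/m² · cos²(29°) = 1430 W/m².
I₂ = I₁ · cos²(30°) = 1430 · 0.75 = 1073 W/m².
Transmitted fraction = 0.5737.

I/I₀ ≈ 0.574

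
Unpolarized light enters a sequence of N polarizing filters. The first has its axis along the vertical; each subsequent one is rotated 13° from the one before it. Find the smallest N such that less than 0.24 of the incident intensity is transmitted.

N = 16

First polarizer halves the unpolarized light: factor 1/2.
Each further stage multiplies by cos²(13°) = 0.9494.
After N polarizers: T = 0.5·0.9494^(N−1). Require T < 0.24 ⇒ N−1 > ln(0.24/0.5)/ln(0.9494) = 14.13, so N−1 ≥ 15 and N = 16.
Check: N=16 gives T = 0.2294 < 0.24; N=15 gives T = 0.2417.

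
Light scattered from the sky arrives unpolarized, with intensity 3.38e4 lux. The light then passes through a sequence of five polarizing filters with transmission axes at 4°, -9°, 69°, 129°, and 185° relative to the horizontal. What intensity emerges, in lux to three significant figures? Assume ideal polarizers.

I ≈ 54.2 lux

Unpolarized light through the first polarizer → I₁ = 3.38e4 lux/2 = 1.69e+04 lux, polarized at 4°.
I₂ = I₁ · cos²(13°) = 1.69e+04 · 0.9494 = 1.604e+04 lux.
I₃ = I₂ · cos²(78°) = 1.604e+04 · 0.04323 = 693.6 lux.
I₄ = I₃ · cos²(60°) = 693.6 · 0.25 = 173.4 lux.
I₅ = I₄ · cos²(56°) = 173.4 · 0.3127 = 54.22 lux.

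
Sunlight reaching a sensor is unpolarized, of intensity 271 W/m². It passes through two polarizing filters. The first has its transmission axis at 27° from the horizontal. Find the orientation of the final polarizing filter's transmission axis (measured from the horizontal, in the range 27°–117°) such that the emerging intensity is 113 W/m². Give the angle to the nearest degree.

θ ≈ 51°

Unpolarized light through the first polarizer → I₁ = ½ I₀, now polarized at 27°.
Target fraction: 113 / 271 W/m² = 0.417 of I₀.
Need I₂/I₀ = 0.417, so cos²(θ − 27°) = 0.417 / 0.5 = 0.8339.
θ − 27° = arccos(√0.8339) = 24.0°, giving θ ≈ 27 + 24.0 = 51.0°.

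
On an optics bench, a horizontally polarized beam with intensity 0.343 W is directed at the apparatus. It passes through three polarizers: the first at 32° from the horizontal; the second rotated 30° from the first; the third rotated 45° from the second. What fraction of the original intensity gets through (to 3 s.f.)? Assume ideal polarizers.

By Malus's law, I₁ = 0.343 W · cos²(32°) = 0.2467 W.
I₂ = I₁ · cos²(30°) = 0.2467 · 0.75 = 0.185 W.
I₃ = I₂ · cos²(45°) = 0.185 · 0.5 = 0.09251 W.
Transmitted fraction = 0.2697.

I/I₀ ≈ 0.270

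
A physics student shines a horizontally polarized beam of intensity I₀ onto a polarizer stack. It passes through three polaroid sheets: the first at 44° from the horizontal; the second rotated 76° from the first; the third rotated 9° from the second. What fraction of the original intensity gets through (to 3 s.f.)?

I₁ = I₀ cos²(44° − 0°) = I₀ cos²(44°) = 0.5174 I₀.
I₂ = I₁ cos²(76°) = 0.5174 · 0.05853 I₀ = 0.03028 I₀.
I₃ = I₂ cos²(9°) = 0.03028 · 0.9755 I₀ = 0.02954 I₀.
Transmitted fraction = 0.02954.

≈ 0.0295 I₀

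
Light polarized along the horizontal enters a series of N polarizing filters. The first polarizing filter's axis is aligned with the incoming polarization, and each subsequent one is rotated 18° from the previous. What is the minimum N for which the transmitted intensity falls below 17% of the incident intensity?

First polarizer is aligned with the polarization: full transmission.
Each further stage multiplies by cos²(18°) = 0.9045.
After N polarizers: T = 0.9045^(N−1). Require T < 0.17 ⇒ N−1 > ln(0.17)/ln(0.9045) = 17.66, so N−1 ≥ 18 and N = 19.
Check: N=19 gives T = 0.1642 < 0.17; N=18 gives T = 0.1816.

N = 19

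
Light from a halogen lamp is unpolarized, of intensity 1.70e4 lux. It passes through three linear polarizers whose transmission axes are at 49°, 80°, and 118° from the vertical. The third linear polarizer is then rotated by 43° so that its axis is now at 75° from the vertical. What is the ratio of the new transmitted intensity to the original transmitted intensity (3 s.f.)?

Before rotation:
Unpolarized light through the first polarizer → I₁ = ½ I₀, now polarized at 49°.
I₂ = I₁ cos²(80° − 49°) = 0.5 I₀ · cos²(31°) = 0.3674 I₀.
I₃ = I₂ cos²(118° − 80°) = 0.3674 I₀ · cos²(38°) = 0.2281 I₀.
After rotation:
Unpolarized light through the first polarizer → I₁ = ½ I₀, now polarized at 49°.
I₂ = I₁ cos²(80° − 49°) = 0.5 I₀ · cos²(31°) = 0.3674 I₀.
I₃ = I₂ cos²(75° − 80°) = 0.3674 I₀ · cos²(5°) = 0.3646 I₀.
Ratio = 0.3646 / 0.2281 = 1.598.

I_new/I_old ≈ 1.60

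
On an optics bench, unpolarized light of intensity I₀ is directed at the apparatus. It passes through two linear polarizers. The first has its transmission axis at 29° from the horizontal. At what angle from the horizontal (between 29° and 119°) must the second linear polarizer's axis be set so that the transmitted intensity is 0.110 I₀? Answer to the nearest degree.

Unpolarized light through the first polarizer → I₁ = ½ I₀, now polarized at 29°.
Need I₂/I₀ = 0.11, so cos²(θ − 29°) = 0.11 / 0.5 = 0.22.
θ − 29° = arccos(√0.22) = 62.0°, giving θ ≈ 29 + 62.0 = 91.0°.

θ ≈ 91°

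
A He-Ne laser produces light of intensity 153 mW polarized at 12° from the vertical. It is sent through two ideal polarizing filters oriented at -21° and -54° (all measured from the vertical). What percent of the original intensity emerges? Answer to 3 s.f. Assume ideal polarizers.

By Malus's law, I₁ = 153 mW · cos²(33°) = 107.6 mW.
I₂ = I₁ · cos²(33°) = 107.6 · 0.7034 = 75.69 mW.
That is 49.47% of the incident intensity.

≈ 49.5%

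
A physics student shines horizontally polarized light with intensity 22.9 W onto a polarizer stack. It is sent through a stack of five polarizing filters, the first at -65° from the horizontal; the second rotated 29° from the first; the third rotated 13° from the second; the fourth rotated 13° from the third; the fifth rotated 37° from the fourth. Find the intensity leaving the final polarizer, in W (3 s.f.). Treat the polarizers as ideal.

I ≈ 1.80 W

I₁ = 22.9 W · cos²(65°) = 4.09 W.
I₂ = I₁ · cos²(29°) = 4.09 · 0.765 = 3.129 W.
I₃ = I₂ · cos²(13°) = 3.129 · 0.9494 = 2.97 W.
I₄ = I₃ · cos²(13°) = 2.97 · 0.9494 = 2.82 W.
I₅ = I₄ · cos²(37°) = 2.82 · 0.6378 = 1.799 W.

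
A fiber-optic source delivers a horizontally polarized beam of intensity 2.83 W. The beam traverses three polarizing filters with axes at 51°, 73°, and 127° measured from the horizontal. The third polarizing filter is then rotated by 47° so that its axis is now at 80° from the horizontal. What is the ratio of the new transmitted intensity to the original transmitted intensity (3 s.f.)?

Before rotation:
I₁ = I₀ cos²(51° − 0°) = I₀ cos²(51°) = 0.396 I₀.
I₂ = I₁ cos²(73° − 51°) = 0.396 I₀ · cos²(22°) = 0.3405 I₀.
I₃ = I₂ cos²(127° − 73°) = 0.3405 I₀ · cos²(54°) = 0.1176 I₀.
After rotation:
I₁ = I₀ cos²(51° − 0°) = I₀ cos²(51°) = 0.396 I₀.
I₂ = I₁ cos²(73° − 51°) = 0.396 I₀ · cos²(22°) = 0.3405 I₀.
I₃ = I₂ cos²(80° − 73°) = 0.3405 I₀ · cos²(7°) = 0.3354 I₀.
Ratio = 0.3354 / 0.1176 = 2.851.

I_new/I_old ≈ 2.85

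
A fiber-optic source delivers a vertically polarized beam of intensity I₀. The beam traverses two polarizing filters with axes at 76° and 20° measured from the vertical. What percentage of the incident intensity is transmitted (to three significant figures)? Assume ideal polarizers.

≈ 1.83%

I₁ = I₀ cos²(76° − 0°) = I₀ cos²(76°) = 0.05853 I₀.
I₂ = I₁ cos²(20° − 76°) = 0.05853 I₀ · cos²(56°) = 0.0183 I₀.
That is 1.83% of the incident intensity.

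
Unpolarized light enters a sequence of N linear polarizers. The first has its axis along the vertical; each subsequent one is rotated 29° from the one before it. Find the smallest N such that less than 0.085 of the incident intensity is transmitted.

First polarizer halves the unpolarized light: factor 1/2.
Each further stage multiplies by cos²(29°) = 0.765.
After N polarizers: T = 0.5·0.765^(N−1). Require T < 0.085 ⇒ N−1 > ln(0.085/0.5)/ln(0.765) = 6.61, so N−1 ≥ 7 and N = 8.
Check: N=8 gives T = 0.07664 < 0.085; N=7 gives T = 0.1002.

N = 8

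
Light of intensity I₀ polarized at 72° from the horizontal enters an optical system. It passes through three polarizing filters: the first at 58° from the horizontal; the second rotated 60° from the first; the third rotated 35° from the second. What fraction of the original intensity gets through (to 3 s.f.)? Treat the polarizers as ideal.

By Malus's law, I₁ = I₀ cos²(58° − 72°) = I₀ cos²(14°) = 0.9415 I₀.
I₂ = I₁ cos²(60°) = 0.9415 · 0.25 I₀ = 0.2354 I₀.
I₃ = I₂ cos²(35°) = 0.2354 · 0.671 I₀ = 0.1579 I₀.
Transmitted fraction = 0.1579.

≈ 0.158 I₀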